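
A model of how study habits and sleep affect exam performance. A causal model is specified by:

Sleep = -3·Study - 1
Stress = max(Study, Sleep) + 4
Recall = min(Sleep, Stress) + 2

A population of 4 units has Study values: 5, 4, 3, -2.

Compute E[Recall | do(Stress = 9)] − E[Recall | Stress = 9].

The intervention sets Stress=9 in all 4 units regardless of Study. Recomputing Recall per unit gives -14, -11, -8, 7; average -6.5.
Observing Stress=9 restricts to units where Stress's equation naturally yields 9: Study ∈ {5, -2}. In that subpopulation Recall = -14, 7, mean -3.5.
Difference = -6.5 − (-3.5) = -3.

-3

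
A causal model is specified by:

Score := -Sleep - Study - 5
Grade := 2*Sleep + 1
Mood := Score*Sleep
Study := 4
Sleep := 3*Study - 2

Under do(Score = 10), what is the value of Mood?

100

The intervention breaks the incoming arrows to Score: Score := -Sleep - Study - 5 no longer applies, and Score = 10.
Sleep = 3*Study - 2  [with Study=4]  = 10
Mood = Score*Sleep  [with Score=10, Sleep=10]  = 100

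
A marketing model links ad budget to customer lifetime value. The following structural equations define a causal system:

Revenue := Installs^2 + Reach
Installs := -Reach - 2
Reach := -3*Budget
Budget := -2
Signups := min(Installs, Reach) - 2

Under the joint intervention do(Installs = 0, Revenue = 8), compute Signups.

The joint intervention fixes Installs = 0, Revenue = 8, removing each variable's own equation.
Reach = -3*Budget  [with Budget=-2]  = 6
Signups = min(Installs, Reach) - 2  [with Installs=0, Reach=6]  = -2

-2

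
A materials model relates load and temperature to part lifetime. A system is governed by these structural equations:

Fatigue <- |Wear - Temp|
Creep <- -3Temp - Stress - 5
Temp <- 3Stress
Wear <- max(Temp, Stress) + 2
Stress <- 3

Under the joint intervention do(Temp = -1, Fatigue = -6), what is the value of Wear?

The joint intervention fixes Temp = -1, Fatigue = -6, removing each variable's own equation.
Wear = max(Temp, Stress) + 2  [with Temp=-1, Stress=3]  = 5

5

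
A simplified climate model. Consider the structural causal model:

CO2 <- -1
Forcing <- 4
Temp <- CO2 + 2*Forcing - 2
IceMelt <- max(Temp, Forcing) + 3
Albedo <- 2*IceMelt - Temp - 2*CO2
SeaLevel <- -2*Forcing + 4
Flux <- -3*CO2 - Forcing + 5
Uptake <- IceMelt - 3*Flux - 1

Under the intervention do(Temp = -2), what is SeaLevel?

-4

The intervention breaks the incoming arrows to Temp: Temp <- CO2 + 2*Forcing - 2 no longer applies, and Temp = -2.
No directed path runs from Temp to SeaLevel, so SeaLevel keeps its natural value.
SeaLevel = -2*Forcing + 4  [with Forcing=4]  = -4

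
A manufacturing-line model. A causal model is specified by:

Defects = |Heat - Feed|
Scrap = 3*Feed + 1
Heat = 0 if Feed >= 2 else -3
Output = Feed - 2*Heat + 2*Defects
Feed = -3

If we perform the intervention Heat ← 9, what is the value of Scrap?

-8

Under do(Heat=9), the mechanism Heat = 0 if Feed >= 2 else -3 is discarded; Heat is fixed at 9.
Since Scrap is not a descendant of the intervened variable, it is unaffected.
Scrap = 3*Feed + 1  [with Feed=-3]  = -8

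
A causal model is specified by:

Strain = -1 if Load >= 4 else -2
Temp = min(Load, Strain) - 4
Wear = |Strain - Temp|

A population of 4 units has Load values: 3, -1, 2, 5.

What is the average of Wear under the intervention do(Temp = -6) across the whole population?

4.25

do(Temp=-6) breaks Temp's dependence on Load. With Temp=-6 fixed, Wear across the units is 4, 4, 4, 5, mean 4.25.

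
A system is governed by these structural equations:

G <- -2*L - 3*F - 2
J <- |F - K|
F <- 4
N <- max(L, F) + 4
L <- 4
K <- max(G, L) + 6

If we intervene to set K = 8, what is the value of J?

4

Under do(K=8), the mechanism K <- max(G, L) + 6 is discarded; K is fixed at 8.
J = |F - K|  [with F=4, K=8]  = 4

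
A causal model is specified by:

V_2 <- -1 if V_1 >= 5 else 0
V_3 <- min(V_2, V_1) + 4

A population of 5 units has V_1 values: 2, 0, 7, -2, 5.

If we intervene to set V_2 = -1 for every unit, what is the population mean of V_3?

The intervention sets V_2=-1 in all 5 units regardless of V_1. Recomputing V_3 per unit gives 3, 3, 3, 2, 3; average 2.8.

2.8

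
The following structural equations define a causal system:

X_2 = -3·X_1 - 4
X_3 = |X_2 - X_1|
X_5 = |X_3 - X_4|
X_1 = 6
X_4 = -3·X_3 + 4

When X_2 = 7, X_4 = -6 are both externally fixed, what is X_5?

7

Setting X_2 = 7, X_4 = -6 by intervention discards those variables' equations.
X_3 = |X_2 - X_1|  [with X_2=7, X_1=6]  = 1
X_5 = |X_3 - X_4|  [with X_3=1, X_4=-6]  = 7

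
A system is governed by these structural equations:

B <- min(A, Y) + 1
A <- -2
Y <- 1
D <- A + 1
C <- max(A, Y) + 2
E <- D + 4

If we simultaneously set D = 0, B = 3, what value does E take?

The joint intervention fixes D = 0, B = 3, removing each variable's own equation.
E = D + 4  [with D=0]  = 4

4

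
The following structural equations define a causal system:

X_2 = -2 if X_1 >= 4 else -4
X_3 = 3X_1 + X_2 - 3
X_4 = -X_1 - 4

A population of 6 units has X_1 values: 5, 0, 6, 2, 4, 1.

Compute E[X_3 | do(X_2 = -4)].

2

Every unit gets X_2=-4 under the intervention. X_3 values become 8, -7, 11, -1, 5, -4; E[X_3|do(X_2=-4)] = 2.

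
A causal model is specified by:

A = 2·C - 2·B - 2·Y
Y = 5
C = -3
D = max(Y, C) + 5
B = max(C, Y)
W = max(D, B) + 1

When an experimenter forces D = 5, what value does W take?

6

The intervention breaks the incoming arrows to D: D = max(Y, C) + 5 no longer applies, and D = 5.
B = max(C, Y)  [with C=-3, Y=5]  = 5
W = max(D, B) + 1  [with D=5, B=5]  = 6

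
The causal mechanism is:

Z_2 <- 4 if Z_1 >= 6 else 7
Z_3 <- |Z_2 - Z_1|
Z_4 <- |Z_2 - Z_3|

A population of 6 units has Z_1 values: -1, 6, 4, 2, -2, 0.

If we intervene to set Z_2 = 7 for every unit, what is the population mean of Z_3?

5.5

The intervention sets Z_2=7 in all 6 units regardless of Z_1. Recomputing Z_3 per unit gives 8, 1, 3, 5, 9, 7; average 5.5.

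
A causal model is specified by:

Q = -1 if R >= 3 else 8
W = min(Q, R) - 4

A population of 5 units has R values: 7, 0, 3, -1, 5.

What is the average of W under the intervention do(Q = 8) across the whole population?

-1.2

Every unit gets Q=8 under the intervention. W values become 3, -4, -1, -5, 1; E[W|do(Q=8)] = -1.2.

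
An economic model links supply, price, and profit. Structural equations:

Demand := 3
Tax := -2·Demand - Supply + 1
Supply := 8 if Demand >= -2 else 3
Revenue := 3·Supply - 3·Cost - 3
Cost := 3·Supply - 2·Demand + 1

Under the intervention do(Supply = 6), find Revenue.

-24

Under do(Supply=6), the mechanism Supply := 8 if Demand >= -2 else 3 is discarded; Supply is fixed at 6.
Cost = 3·Supply - 2·Demand + 1  [with Supply=6, Demand=3]  = 13
Revenue = 3·Supply - 3·Cost - 3  [with Supply=6, Cost=13]  = -24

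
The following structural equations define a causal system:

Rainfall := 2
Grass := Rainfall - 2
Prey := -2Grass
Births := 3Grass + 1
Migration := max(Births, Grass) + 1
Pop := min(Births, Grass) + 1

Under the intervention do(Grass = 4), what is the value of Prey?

-8

The intervention breaks the incoming arrows to Grass: Grass := Rainfall - 2 no longer applies, and Grass = 4.
Prey = -2Grass  [with Grass=4]  = -8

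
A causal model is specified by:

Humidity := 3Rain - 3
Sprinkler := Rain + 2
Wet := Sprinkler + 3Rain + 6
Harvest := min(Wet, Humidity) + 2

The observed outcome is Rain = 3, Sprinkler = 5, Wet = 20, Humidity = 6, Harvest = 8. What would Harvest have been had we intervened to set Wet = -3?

-1

do(Wet=-3) replaces the equation Wet := Sprinkler + 3Rain + 6 with the constant Wet = -3.
Humidity = 3Rain - 3  [with Rain=3]  = 6
Harvest = min(Wet, Humidity) + 2  [with Wet=-3, Humidity=6]  = -1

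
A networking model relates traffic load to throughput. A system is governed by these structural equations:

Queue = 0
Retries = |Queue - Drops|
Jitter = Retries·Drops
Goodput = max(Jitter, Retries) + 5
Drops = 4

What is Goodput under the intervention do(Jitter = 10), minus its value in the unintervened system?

Intervening sets Jitter = 10 and removes its equation (Jitter = Retries·Drops).
Retries = |Queue - Drops|  [with Queue=0, Drops=4]  = 4
Goodput = max(Jitter, Retries) + 5  [with Jitter=10, Retries=4]  = 15
Without intervention: Retries = |Queue - Drops|  [with Queue=0, Drops=4]  = 4; Jitter = Retries·Drops  [with Retries=4, Drops=4]  = 16; Goodput = max(Jitter, Retries) + 5  [with Jitter=16, Retries=4]  = 21.
Change = 15 − 21 = -6.

-6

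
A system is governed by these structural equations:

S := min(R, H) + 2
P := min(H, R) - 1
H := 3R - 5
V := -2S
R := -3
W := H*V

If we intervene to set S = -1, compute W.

-28

Under do(S=-1), the mechanism S := min(R, H) + 2 is discarded; S is fixed at -1.
H = 3R - 5  [with R=-3]  = -14
V = -2S  [with S=-1]  = 2
W = H*V  [with H=-14, V=2]  = -28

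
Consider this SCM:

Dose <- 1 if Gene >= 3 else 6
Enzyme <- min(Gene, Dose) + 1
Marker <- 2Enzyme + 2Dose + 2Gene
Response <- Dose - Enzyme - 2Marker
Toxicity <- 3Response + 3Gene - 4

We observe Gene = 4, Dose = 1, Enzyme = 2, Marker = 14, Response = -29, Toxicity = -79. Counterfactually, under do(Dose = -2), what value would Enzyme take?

-1

The intervention breaks the incoming arrows to Dose: Dose <- 1 if Gene >= 3 else 6 no longer applies, and Dose = -2.
Enzyme = min(Gene, Dose) + 1  [with Gene=4, Dose=-2]  = -1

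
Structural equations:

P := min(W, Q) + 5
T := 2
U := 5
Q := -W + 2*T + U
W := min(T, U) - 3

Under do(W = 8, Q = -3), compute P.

2

Setting W = 8, Q = -3 by intervention discards those variables' equations.
P = min(W, Q) + 5  [with W=8, Q=-3]  = 2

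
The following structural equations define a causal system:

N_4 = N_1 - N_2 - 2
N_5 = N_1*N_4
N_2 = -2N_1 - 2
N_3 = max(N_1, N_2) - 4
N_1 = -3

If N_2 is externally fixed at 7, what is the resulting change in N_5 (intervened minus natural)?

do(N_2=7) replaces the equation N_2 = -2N_1 - 2 with the constant N_2 = 7.
N_4 = N_1 - N_2 - 2  [with N_1=-3, N_2=7]  = -12
N_5 = N_1*N_4  [with N_1=-3, N_4=-12]  = 36
Without intervention: N_2 = -2N_1 - 2  [with N_1=-3]  = 4; N_4 = N_1 - N_2 - 2  [with N_1=-3, N_2=4]  = -9; N_5 = N_1*N_4  [with N_1=-3, N_4=-9]  = 27.
Change = 36 − 27 = 9.

9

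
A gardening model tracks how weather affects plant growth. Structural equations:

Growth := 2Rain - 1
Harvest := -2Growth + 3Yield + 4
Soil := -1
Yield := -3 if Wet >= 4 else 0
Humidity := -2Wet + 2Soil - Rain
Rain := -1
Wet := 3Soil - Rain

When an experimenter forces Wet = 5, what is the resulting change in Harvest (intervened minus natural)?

-9

The intervention breaks the incoming arrows to Wet: Wet := 3Soil - Rain no longer applies, and Wet = 5.
Growth = 2Rain - 1  [with Rain=-1]  = -3
Yield = -3 if Wet >= 4 else 0  [with Wet=5]  = -3
Harvest = -2Growth + 3Yield + 4  [with Growth=-3, Yield=-3]  = 1
Without intervention: Wet = 3Soil - Rain  [with Soil=-1, Rain=-1]  = -2; Growth = 2Rain - 1  [with Rain=-1]  = -3; Yield = -3 if Wet >= 4 else 0  [with Wet=-2]  = 0; Harvest = -2Growth + 3Yield + 4  [with Growth=-3, Yield=0]  = 10.
Change = 1 − 10 = -9.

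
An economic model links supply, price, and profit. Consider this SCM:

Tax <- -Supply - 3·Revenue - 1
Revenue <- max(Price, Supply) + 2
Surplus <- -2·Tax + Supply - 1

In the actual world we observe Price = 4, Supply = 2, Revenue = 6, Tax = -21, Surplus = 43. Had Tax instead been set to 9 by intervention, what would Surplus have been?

-17

Intervening sets Tax = 9 and removes its equation (Tax <- -Supply - 3·Revenue - 1).
Surplus = -2·Tax + Supply - 1  [with Tax=9, Supply=2]  = -17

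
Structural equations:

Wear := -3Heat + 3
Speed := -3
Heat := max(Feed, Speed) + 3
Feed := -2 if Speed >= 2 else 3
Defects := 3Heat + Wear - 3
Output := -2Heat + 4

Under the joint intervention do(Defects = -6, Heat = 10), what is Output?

-16

The joint intervention fixes Defects = -6, Heat = 10, removing each variable's own equation.
Output = -2Heat + 4  [with Heat=10]  = -16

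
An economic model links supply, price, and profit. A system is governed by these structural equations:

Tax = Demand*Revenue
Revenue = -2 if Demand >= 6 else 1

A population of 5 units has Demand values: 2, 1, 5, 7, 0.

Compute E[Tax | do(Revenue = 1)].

3

Every unit gets Revenue=1 under the intervention. Tax values become 2, 1, 5, 7, 0; E[Tax|do(Revenue=1)] = 3.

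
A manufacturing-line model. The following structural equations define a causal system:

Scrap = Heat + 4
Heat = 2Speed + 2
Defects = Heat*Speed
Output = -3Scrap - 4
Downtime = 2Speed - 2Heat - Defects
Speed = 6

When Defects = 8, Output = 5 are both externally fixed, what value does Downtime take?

Setting Defects = 8, Output = 5 by intervention discards those variables' equations.
Heat = 2Speed + 2  [with Speed=6]  = 14
Downtime = 2Speed - 2Heat - Defects  [with Speed=6, Heat=14, Defects=8]  = -24

-24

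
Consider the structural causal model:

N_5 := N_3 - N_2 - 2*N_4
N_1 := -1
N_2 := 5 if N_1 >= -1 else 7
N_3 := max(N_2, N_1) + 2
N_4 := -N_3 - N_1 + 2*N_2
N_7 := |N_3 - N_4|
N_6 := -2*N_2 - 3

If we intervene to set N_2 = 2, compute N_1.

Under do(N_2=2), the mechanism N_2 := 5 if N_1 >= -1 else 7 is discarded; N_2 is fixed at 2.
N_1 is not downstream of the intervention, so its value is determined by the original equations.

-1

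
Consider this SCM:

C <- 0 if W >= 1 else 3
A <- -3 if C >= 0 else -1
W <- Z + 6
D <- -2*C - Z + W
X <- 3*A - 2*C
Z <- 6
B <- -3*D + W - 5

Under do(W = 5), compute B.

Under do(W=5), the mechanism W <- Z + 6 is discarded; W is fixed at 5.
C = 0 if W >= 1 else 3  [with W=5]  = 0
D = -2*C - Z + W  [with C=0, Z=6, W=5]  = -1
B = -3*D + W - 5  [with D=-1, W=5]  = 3

3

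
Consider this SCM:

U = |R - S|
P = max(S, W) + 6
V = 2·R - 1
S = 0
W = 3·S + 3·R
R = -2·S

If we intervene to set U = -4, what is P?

The intervention breaks the incoming arrows to U: U = |R - S| no longer applies, and U = -4.
No directed path runs from U to P, so P keeps its natural value.
R = -2·S  [with S=0]  = 0
W = 3·S + 3·R  [with S=0, R=0]  = 0
P = max(S, W) + 6  [with S=0, W=0]  = 6

6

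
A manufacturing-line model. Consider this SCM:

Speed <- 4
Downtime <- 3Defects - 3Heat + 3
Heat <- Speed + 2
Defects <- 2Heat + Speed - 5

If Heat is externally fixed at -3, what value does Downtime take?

-9

Under do(Heat=-3), the mechanism Heat <- Speed + 2 is discarded; Heat is fixed at -3.
Defects = 2Heat + Speed - 5  [with Heat=-3, Speed=4]  = -7
Downtime = 3Defects - 3Heat + 3  [with Defects=-7, Heat=-3]  = -9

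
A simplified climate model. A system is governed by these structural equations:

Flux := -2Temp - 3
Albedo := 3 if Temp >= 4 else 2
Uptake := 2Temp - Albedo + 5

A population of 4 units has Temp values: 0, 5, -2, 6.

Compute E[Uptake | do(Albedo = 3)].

6.5

do(Albedo=3) breaks Albedo's dependence on Temp. With Albedo=3 fixed, Uptake across the units is 2, 12, -2, 14, mean 6.5.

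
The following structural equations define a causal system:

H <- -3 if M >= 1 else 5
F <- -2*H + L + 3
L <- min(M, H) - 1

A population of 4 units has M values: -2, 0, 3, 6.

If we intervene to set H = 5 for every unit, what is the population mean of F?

Every unit gets H=5 under the intervention. F values become -10, -8, -5, -3; E[F|do(H=5)] = -6.5.

-6.5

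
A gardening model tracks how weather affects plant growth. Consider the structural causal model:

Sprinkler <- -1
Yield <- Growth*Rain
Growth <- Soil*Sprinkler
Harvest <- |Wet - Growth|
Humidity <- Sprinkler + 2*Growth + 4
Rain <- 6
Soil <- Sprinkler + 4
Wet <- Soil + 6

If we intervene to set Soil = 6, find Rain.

6

Under do(Soil=6), the mechanism Soil <- Sprinkler + 4 is discarded; Soil is fixed at 6.
Rain is not downstream of the intervention, so its value is determined by the original equations.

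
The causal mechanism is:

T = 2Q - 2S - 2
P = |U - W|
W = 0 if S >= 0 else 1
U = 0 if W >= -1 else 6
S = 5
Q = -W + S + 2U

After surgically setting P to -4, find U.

do(P=-4) replaces the equation P = |U - W| with the constant P = -4.
U is not downstream of the intervention, so its value is determined by the original equations.
W = 0 if S >= 0 else 1  [with S=5]  = 0
U = 0 if W >= -1 else 6  [with W=0]  = 0

0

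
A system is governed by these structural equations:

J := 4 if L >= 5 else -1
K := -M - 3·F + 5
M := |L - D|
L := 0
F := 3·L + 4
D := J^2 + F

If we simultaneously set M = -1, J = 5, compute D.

29

Setting M = -1, J = 5 by intervention discards those variables' equations.
F = 3·L + 4  [with L=0]  = 4
D = J^2 + F  [with J=5, F=4]  = 29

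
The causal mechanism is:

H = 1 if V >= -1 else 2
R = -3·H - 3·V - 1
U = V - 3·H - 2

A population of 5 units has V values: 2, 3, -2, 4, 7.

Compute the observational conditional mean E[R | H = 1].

-16

E[R|H=1] averages over only the 4 units with H=1 (V = 2, 3, 4, 7): R = -10, -13, -16, -25, mean -16.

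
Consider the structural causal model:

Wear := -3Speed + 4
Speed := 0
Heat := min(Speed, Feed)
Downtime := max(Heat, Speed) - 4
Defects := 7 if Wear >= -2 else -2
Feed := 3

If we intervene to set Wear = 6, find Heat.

0

Under do(Wear=6), the mechanism Wear := -3Speed + 4 is discarded; Wear is fixed at 6.
Since Heat is not a descendant of the intervened variable, it is unaffected.
Heat = min(Speed, Feed)  [with Speed=0, Feed=3]  = 0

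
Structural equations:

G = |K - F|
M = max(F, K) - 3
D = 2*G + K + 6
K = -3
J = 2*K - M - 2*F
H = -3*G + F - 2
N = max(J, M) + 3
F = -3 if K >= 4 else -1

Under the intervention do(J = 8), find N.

11

Intervening sets J = 8 and removes its equation (J = 2*K - M - 2*F).
F = -3 if K >= 4 else -1  [with K=-3]  = -1
M = max(F, K) - 3  [with F=-1, K=-3]  = -4
N = max(J, M) + 3  [with J=8, M=-4]  = 11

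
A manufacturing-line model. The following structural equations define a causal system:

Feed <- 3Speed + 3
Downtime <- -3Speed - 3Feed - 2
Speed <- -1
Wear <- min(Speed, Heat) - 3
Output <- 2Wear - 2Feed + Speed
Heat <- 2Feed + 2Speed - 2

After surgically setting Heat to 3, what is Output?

-9

do(Heat=3) replaces the equation Heat <- 2Feed + 2Speed - 2 with the constant Heat = 3.
Feed = 3Speed + 3  [with Speed=-1]  = 0
Wear = min(Speed, Heat) - 3  [with Speed=-1, Heat=3]  = -4
Output = 2Wear - 2Feed + Speed  [with Wear=-4, Feed=0, Speed=-1]  = -9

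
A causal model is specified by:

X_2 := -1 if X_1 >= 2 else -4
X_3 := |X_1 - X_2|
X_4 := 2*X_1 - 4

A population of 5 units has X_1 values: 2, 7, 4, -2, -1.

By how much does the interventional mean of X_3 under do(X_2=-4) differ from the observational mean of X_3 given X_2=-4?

3.5

Under do(X_2=-4), X_2's equation is replaced by X_2=-4 for every unit. Per-unit X_3: 6, 11, 8, 2, 3. Mean = 6.
Conditioning on X_2=-4 selects the 2 unit(s) with X_1 ∈ {-2, -1}. Their X_3 values: 2, 3. Mean = 2.5.
Difference = 6 − 2.5 = 3.5.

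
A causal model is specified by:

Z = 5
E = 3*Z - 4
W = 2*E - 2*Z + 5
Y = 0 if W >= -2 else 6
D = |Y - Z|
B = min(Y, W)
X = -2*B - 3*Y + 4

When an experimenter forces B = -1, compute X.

Intervening sets B = -1 and removes its equation (B = min(Y, W)).
E = 3*Z - 4  [with Z=5]  = 11
W = 2*E - 2*Z + 5  [with E=11, Z=5]  = 17
Y = 0 if W >= -2 else 6  [with W=17]  = 0
X = -2*B - 3*Y + 4  [with B=-1, Y=0]  = 6

6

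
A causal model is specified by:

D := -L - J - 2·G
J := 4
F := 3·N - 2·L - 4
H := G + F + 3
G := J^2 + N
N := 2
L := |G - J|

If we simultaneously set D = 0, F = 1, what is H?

22

Under do(D = 0, F = 1), each intervened variable's structural equation is replaced by its fixed value.
G = J^2 + N  [with J=4, N=2]  = 18
H = G + F + 3  [with G=18, F=1]  = 22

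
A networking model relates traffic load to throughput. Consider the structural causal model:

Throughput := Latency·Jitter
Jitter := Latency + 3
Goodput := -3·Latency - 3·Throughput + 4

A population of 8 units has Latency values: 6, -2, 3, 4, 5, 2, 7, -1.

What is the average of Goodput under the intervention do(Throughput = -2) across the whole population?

The intervention sets Throughput=-2 in all 8 units regardless of Latency. Recomputing Goodput per unit gives -8, 16, 1, -2, -5, 4, -11, 13; average 1.

1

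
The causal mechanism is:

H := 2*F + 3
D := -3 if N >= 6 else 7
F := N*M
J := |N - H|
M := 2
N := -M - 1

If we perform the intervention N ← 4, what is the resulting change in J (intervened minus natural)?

do(N=4) replaces the equation N := -M - 1 with the constant N = 4.
F = N*M  [with N=4, M=2]  = 8
H = 2*F + 3  [with F=8]  = 19
J = |N - H|  [with N=4, H=19]  = 15
Without intervention: N = -M - 1  [with M=2]  = -3; F = N*M  [with N=-3, M=2]  = -6; H = 2*F + 3  [with F=-6]  = -9; J = |N - H|  [with N=-3, H=-9]  = 6.
Change = 15 − 6 = 9.

9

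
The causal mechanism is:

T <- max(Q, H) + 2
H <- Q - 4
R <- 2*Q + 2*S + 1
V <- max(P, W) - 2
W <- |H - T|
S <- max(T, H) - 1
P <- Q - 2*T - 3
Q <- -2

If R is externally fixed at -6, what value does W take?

do(R=-6) replaces the equation R <- 2*Q + 2*S + 1 with the constant R = -6.
No directed path runs from R to W, so W keeps its natural value.
H = Q - 4  [with Q=-2]  = -6
T = max(Q, H) + 2  [with Q=-2, H=-6]  = 0
W = |H - T|  [with H=-6, T=0]  = 6

6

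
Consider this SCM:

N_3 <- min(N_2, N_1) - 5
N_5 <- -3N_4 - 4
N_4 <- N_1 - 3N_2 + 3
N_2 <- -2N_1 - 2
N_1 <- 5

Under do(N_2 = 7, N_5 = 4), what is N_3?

0

Under do(N_2 = 7, N_5 = 4), each intervened variable's structural equation is replaced by its fixed value.
N_3 = min(N_2, N_1) - 5  [with N_2=7, N_1=5]  = 0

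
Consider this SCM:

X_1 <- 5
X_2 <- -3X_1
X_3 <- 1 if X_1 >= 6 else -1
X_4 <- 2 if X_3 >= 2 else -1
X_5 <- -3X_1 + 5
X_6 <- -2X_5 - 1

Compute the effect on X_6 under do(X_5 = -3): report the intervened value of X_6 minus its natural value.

The intervention breaks the incoming arrows to X_5: X_5 <- -3X_1 + 5 no longer applies, and X_5 = -3.
X_6 = -2X_5 - 1  [with X_5=-3]  = 5
Without intervention: X_5 = -3X_1 + 5  [with X_1=5]  = -10; X_6 = -2X_5 - 1  [with X_5=-10]  = 19.
Change = 5 − 19 = -14.

-14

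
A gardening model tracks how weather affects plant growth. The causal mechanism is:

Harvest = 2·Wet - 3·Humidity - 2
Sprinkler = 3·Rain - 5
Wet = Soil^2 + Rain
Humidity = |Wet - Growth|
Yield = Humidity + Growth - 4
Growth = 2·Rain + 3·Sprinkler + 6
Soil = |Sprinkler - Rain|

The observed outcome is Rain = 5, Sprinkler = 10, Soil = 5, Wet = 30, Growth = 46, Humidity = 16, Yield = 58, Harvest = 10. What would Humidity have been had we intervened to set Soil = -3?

32

The intervention breaks the incoming arrows to Soil: Soil = |Sprinkler - Rain| no longer applies, and Soil = -3.
Sprinkler = 3·Rain - 5  [with Rain=5]  = 10
Wet = Soil^2 + Rain  [with Soil=-3, Rain=5]  = 14
Growth = 2·Rain + 3·Sprinkler + 6  [with Rain=5, Sprinkler=10]  = 46
Humidity = |Wet - Growth|  [with Wet=14, Growth=46]  = 32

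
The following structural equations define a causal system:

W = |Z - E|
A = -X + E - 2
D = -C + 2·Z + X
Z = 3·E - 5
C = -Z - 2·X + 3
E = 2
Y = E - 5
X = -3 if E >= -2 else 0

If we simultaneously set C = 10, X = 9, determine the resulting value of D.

1

The joint intervention fixes C = 10, X = 9, removing each variable's own equation.
Z = 3·E - 5  [with E=2]  = 1
D = -C + 2·Z + X  [with C=10, Z=1, X=9]  = 1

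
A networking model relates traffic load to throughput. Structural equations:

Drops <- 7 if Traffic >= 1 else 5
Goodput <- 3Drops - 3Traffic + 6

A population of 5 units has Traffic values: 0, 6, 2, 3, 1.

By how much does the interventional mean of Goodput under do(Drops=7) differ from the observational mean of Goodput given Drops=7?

1.8

The intervention sets Drops=7 in all 5 units regardless of Traffic. Recomputing Goodput per unit gives 27, 9, 21, 18, 24; average 19.8.
E[Goodput|Drops=7] averages over only the 4 units with Drops=7 (Traffic = 6, 2, 3, 1): Goodput = 9, 21, 18, 24, mean 18.
Difference = 19.8 − 18 = 1.8.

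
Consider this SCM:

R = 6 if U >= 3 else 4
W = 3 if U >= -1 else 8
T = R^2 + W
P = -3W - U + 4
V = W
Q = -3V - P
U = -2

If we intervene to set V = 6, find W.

Under do(V=6), the mechanism V = W is discarded; V is fixed at 6.
Since W is not a descendant of the intervened variable, it is unaffected.
W = 3 if U >= -1 else 8  [with U=-2]  = 8

8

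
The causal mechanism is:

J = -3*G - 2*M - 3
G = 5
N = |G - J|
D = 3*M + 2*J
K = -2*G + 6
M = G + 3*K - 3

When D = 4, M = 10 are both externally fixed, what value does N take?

43

The joint intervention fixes D = 4, M = 10, removing each variable's own equation.
J = -3*G - 2*M - 3  [with G=5, M=10]  = -38
N = |G - J|  [with G=5, J=-38]  = 43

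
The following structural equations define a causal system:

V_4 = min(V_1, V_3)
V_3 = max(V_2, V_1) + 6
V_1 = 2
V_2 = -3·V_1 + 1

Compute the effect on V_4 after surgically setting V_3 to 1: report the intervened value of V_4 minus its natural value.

-1

The intervention breaks the incoming arrows to V_3: V_3 = max(V_2, V_1) + 6 no longer applies, and V_3 = 1.
V_4 = min(V_1, V_3)  [with V_1=2, V_3=1]  = 1
Without intervention: V_2 = -3·V_1 + 1  [with V_1=2]  = -5; V_3 = max(V_2, V_1) + 6  [with V_2=-5, V_1=2]  = 8; V_4 = min(V_1, V_3)  [with V_1=2, V_3=8]  = 2.
Change = 1 − 2 = -1.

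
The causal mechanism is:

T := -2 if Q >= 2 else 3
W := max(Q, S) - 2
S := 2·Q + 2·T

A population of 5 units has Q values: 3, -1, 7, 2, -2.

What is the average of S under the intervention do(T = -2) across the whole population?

-0.4

The intervention sets T=-2 in all 5 units regardless of Q. Recomputing S per unit gives 2, -6, 10, 0, -8; average -0.4.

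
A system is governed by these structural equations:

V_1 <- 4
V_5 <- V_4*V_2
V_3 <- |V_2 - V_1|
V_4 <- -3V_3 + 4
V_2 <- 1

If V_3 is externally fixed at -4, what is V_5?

16

do(V_3=-4) replaces the equation V_3 <- |V_2 - V_1| with the constant V_3 = -4.
V_4 = -3V_3 + 4  [with V_3=-4]  = 16
V_5 = V_4*V_2  [with V_4=16, V_2=1]  = 16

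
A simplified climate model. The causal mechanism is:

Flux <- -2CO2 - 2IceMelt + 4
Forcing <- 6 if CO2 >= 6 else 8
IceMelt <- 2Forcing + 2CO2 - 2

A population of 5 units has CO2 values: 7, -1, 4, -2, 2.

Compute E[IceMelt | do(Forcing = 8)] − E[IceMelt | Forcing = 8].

Under do(Forcing=8), Forcing's equation is replaced by Forcing=8 for every unit. Per-unit IceMelt: 28, 12, 22, 10, 18. Mean = 18.
E[IceMelt|Forcing=8] averages over only the 4 units with Forcing=8 (CO2 = -1, 4, -2, 2): IceMelt = 12, 22, 10, 18, mean 15.5.
Difference = 18 − 15.5 = 2.5.

2.5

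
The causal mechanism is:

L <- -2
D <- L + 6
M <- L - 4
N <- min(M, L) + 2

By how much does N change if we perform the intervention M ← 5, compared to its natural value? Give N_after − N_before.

The intervention breaks the incoming arrows to M: M <- L - 4 no longer applies, and M = 5.
N = min(M, L) + 2  [with M=5, L=-2]  = 0
Without intervention: M = L - 4  [with L=-2]  = -6; N = min(M, L) + 2  [with M=-6, L=-2]  = -4.
Change = 0 − (-4) = 4.

4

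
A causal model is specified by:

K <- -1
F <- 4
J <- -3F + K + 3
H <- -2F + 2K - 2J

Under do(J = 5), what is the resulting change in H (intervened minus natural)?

The intervention breaks the incoming arrows to J: J <- -3F + K + 3 no longer applies, and J = 5.
H = -2F + 2K - 2J  [with F=4, K=-1, J=5]  = -20
Without intervention: J = -3F + K + 3  [with F=4, K=-1]  = -10; H = -2F + 2K - 2J  [with F=4, K=-1, J=-10]  = 10.
Change = -20 − 10 = -30.

-30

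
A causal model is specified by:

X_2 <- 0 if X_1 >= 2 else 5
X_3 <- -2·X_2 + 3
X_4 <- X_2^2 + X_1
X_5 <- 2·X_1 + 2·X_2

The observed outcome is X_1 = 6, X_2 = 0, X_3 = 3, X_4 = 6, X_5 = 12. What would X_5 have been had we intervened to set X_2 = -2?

8

do(X_2=-2) replaces the equation X_2 <- 0 if X_1 >= 2 else 5 with the constant X_2 = -2.
X_5 = 2·X_1 + 2·X_2  [with X_1=6, X_2=-2]  = 8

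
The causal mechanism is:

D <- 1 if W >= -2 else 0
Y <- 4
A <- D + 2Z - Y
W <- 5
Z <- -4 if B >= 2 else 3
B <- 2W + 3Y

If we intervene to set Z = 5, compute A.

Under do(Z=5), the mechanism Z <- -4 if B >= 2 else 3 is discarded; Z is fixed at 5.
D = 1 if W >= -2 else 0  [with W=5]  = 1
A = D + 2Z - Y  [with D=1, Z=5, Y=4]  = 7

7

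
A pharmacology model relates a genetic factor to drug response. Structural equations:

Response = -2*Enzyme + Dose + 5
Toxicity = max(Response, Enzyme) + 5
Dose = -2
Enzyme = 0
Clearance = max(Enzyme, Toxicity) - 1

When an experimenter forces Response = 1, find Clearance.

5

do(Response=1) replaces the equation Response = -2*Enzyme + Dose + 5 with the constant Response = 1.
Toxicity = max(Response, Enzyme) + 5  [with Response=1, Enzyme=0]  = 6
Clearance = max(Enzyme, Toxicity) - 1  [with Enzyme=0, Toxicity=6]  = 5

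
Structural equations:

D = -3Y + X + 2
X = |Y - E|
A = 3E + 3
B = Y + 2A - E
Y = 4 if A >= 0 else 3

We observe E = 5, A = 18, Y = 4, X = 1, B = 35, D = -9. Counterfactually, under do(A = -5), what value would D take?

Under do(A=-5), the mechanism A = 3E + 3 is discarded; A is fixed at -5.
Y = 4 if A >= 0 else 3  [with A=-5]  = 3
X = |Y - E|  [with Y=3, E=5]  = 2
D = -3Y + X + 2  [with Y=3, X=2]  = -5

-5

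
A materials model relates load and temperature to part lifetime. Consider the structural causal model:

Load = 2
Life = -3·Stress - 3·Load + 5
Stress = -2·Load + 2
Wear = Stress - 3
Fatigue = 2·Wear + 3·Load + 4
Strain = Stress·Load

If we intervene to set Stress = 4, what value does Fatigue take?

12

do(Stress=4) replaces the equation Stress = -2·Load + 2 with the constant Stress = 4.
Wear = Stress - 3  [with Stress=4]  = 1
Fatigue = 2·Wear + 3·Load + 4  [with Wear=1, Load=2]  = 12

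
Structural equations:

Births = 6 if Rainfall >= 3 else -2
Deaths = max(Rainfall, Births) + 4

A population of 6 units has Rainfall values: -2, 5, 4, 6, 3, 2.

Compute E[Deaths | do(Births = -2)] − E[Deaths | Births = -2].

The intervention sets Births=-2 in all 6 units regardless of Rainfall. Recomputing Deaths per unit gives 2, 9, 8, 10, 7, 6; average 7.
Observing Births=-2 restricts to units where Births's equation naturally yields -2: Rainfall ∈ {-2, 2}. In that subpopulation Deaths = 2, 6, mean 4.
Difference = 7 − 4 = 3.

3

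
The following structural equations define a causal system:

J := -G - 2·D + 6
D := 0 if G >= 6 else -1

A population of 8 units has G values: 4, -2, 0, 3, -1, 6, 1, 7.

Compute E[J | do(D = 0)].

3.75

Under do(D=0), D's equation is replaced by D=0 for every unit. Per-unit J: 2, 8, 6, 3, 7, 0, 5, -1. Mean = 3.75.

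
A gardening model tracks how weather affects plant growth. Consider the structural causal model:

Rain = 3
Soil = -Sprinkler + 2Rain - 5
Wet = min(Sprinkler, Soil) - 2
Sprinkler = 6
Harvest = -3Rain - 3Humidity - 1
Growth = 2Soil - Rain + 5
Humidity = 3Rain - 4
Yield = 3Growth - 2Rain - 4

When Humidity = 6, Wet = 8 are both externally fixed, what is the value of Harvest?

-28

Under do(Humidity = 6, Wet = 8), each intervened variable's structural equation is replaced by its fixed value.
Harvest = -3Rain - 3Humidity - 1  [with Rain=3, Humidity=6]  = -28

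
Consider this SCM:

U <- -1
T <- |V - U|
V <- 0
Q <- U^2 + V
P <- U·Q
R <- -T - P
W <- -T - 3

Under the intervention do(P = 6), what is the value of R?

-7

The intervention breaks the incoming arrows to P: P <- U·Q no longer applies, and P = 6.
T = |V - U|  [with V=0, U=-1]  = 1
R = -T - P  [with T=1, P=6]  = -7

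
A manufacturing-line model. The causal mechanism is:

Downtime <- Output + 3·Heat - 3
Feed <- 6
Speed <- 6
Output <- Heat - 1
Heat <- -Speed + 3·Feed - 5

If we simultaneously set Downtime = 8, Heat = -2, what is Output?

-3

Under do(Downtime = 8, Heat = -2), each intervened variable's structural equation is replaced by its fixed value.
Output = Heat - 1  [with Heat=-2]  = -3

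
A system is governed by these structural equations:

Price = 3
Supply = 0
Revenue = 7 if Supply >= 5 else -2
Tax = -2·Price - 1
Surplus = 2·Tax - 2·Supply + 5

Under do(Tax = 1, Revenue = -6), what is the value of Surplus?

7

The joint intervention fixes Tax = 1, Revenue = -6, removing each variable's own equation.
Surplus = 2·Tax - 2·Supply + 5  [with Tax=1, Supply=0]  = 7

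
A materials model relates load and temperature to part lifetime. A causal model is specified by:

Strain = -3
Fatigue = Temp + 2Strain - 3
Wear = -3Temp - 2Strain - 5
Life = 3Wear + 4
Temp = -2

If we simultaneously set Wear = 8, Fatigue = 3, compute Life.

Setting Wear = 8, Fatigue = 3 by intervention discards those variables' equations.
Life = 3Wear + 4  [with Wear=8]  = 28

28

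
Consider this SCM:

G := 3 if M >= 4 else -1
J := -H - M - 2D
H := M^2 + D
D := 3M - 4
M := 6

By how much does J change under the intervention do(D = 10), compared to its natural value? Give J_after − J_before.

12

Under do(D=10), the mechanism D := 3M - 4 is discarded; D is fixed at 10.
H = M^2 + D  [with M=6, D=10]  = 46
J = -H - M - 2D  [with H=46, M=6, D=10]  = -72
Without intervention: D = 3M - 4  [with M=6]  = 14; H = M^2 + D  [with M=6, D=14]  = 50; J = -H - M - 2D  [with H=50, M=6, D=14]  = -84.
Change = -72 − (-84) = 12.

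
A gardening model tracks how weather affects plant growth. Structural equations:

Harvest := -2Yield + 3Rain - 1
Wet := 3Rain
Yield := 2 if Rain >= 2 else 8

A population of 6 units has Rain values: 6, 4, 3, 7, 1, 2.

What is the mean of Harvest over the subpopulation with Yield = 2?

Conditioning on Yield=2 selects the 5 unit(s) with Rain ∈ {6, 4, 3, 7, 2}. Their Harvest values: 13, 7, 4, 16, 1. Mean = 8.2.

8.2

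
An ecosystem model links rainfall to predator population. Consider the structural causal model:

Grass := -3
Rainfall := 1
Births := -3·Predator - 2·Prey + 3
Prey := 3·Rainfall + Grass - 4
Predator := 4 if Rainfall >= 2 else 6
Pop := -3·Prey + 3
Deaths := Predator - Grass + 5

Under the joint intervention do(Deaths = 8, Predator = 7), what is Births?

Setting Deaths = 8, Predator = 7 by intervention discards those variables' equations.
Prey = 3·Rainfall + Grass - 4  [with Rainfall=1, Grass=-3]  = -4
Births = -3·Predator - 2·Prey + 3  [with Predator=7, Prey=-4]  = -10

-10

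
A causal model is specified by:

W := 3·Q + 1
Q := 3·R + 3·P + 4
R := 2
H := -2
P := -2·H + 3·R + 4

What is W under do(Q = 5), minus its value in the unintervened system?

-141

Intervening sets Q = 5 and removes its equation (Q := 3·R + 3·P + 4).
W = 3·Q + 1  [with Q=5]  = 16
Without intervention: P = -2·H + 3·R + 4  [with H=-2, R=2]  = 14; Q = 3·R + 3·P + 4  [with R=2, P=14]  = 52; W = 3·Q + 1  [with Q=52]  = 157.
Change = 16 − 157 = -141.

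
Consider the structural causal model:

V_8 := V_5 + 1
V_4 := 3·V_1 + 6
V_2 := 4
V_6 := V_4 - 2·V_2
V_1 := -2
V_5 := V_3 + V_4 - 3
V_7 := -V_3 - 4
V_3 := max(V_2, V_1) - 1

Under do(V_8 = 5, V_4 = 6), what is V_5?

Setting V_8 = 5, V_4 = 6 by intervention discards those variables' equations.
V_3 = max(V_2, V_1) - 1  [with V_2=4, V_1=-2]  = 3
V_5 = V_3 + V_4 - 3  [with V_3=3, V_4=6]  = 6

6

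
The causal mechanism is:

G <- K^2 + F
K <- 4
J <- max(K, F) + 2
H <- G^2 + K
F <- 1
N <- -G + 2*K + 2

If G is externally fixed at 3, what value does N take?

do(G=3) replaces the equation G <- K^2 + F with the constant G = 3.
N = -G + 2*K + 2  [with G=3, K=4]  = 7

7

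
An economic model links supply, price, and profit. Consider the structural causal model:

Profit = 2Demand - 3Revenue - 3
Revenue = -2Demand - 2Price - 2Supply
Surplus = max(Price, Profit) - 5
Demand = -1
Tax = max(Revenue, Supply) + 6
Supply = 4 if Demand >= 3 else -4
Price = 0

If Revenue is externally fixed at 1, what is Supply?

Under do(Revenue=1), the mechanism Revenue = -2Demand - 2Price - 2Supply is discarded; Revenue is fixed at 1.
Since Supply is not a descendant of the intervened variable, it is unaffected.
Supply = 4 if Demand >= 3 else -4  [with Demand=-1]  = -4

-4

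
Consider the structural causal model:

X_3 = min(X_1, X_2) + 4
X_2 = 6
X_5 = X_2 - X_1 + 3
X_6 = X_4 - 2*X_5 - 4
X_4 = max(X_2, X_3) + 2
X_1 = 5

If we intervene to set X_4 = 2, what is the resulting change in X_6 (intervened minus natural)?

Under do(X_4=2), the mechanism X_4 = max(X_2, X_3) + 2 is discarded; X_4 is fixed at 2.
X_5 = X_2 - X_1 + 3  [with X_2=6, X_1=5]  = 4
X_6 = X_4 - 2*X_5 - 4  [with X_4=2, X_5=4]  = -10
Without intervention: X_3 = min(X_1, X_2) + 4  [with X_1=5, X_2=6]  = 9; X_4 = max(X_2, X_3) + 2  [with X_2=6, X_3=9]  = 11; X_5 = X_2 - X_1 + 3  [with X_2=6, X_1=5]  = 4; X_6 = X_4 - 2*X_5 - 4  [with X_4=11, X_5=4]  = -1.
Change = -10 − (-1) = -9.

-9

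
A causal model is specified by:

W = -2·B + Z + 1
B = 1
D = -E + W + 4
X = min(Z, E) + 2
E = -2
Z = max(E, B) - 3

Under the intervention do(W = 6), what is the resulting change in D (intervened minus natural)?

9

The intervention breaks the incoming arrows to W: W = -2·B + Z + 1 no longer applies, and W = 6.
D = -E + W + 4  [with E=-2, W=6]  = 12
Without intervention: Z = max(E, B) - 3  [with E=-2, B=1]  = -2; W = -2·B + Z + 1  [with B=1, Z=-2]  = -3; D = -E + W + 4  [with E=-2, W=-3]  = 3.
Change = 12 − 3 = 9.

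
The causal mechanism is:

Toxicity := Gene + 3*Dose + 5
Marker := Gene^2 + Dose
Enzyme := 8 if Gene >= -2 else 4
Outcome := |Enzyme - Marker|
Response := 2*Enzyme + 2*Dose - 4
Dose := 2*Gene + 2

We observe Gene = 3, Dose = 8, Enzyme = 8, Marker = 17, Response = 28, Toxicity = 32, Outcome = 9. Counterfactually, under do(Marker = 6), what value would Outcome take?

2

The intervention breaks the incoming arrows to Marker: Marker := Gene^2 + Dose no longer applies, and Marker = 6.
Enzyme = 8 if Gene >= -2 else 4  [with Gene=3]  = 8
Outcome = |Enzyme - Marker|  [with Enzyme=8, Marker=6]  = 2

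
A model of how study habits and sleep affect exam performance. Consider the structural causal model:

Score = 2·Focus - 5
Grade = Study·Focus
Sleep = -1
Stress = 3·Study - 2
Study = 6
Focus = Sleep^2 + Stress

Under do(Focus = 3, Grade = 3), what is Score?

Setting Focus = 3, Grade = 3 by intervention discards those variables' equations.
Score = 2·Focus - 5  [with Focus=3]  = 1

1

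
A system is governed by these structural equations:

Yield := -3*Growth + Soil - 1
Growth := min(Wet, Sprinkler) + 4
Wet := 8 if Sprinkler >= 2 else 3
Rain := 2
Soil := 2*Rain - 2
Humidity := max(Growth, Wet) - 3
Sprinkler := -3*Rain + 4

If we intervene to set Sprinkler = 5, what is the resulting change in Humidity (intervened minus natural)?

Under do(Sprinkler=5), the mechanism Sprinkler := -3*Rain + 4 is discarded; Sprinkler is fixed at 5.
Wet = 8 if Sprinkler >= 2 else 3  [with Sprinkler=5]  = 8
Growth = min(Wet, Sprinkler) + 4  [with Wet=8, Sprinkler=5]  = 9
Humidity = max(Growth, Wet) - 3  [with Growth=9, Wet=8]  = 6
Without intervention: Sprinkler = -3*Rain + 4  [with Rain=2]  = -2; Wet = 8 if Sprinkler >= 2 else 3  [with Sprinkler=-2]  = 3; Growth = min(Wet, Sprinkler) + 4  [with Wet=3, Sprinkler=-2]  = 2; Humidity = max(Growth, Wet) - 3  [with Growth=2, Wet=3]  = 0.
Change = 6 − 0 = 6.

6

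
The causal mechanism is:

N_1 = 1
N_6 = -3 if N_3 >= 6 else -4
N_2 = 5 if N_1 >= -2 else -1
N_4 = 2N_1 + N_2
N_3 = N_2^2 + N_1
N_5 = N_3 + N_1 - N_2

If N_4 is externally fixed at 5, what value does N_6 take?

-3

Under do(N_4=5), the mechanism N_4 = 2N_1 + N_2 is discarded; N_4 is fixed at 5.
Since N_6 is not a descendant of the intervened variable, it is unaffected.
N_2 = 5 if N_1 >= -2 else -1  [with N_1=1]  = 5
N_3 = N_2^2 + N_1  [with N_2=5, N_1=1]  = 26
N_6 = -3 if N_3 >= 6 else -4  [with N_3=26]  = -3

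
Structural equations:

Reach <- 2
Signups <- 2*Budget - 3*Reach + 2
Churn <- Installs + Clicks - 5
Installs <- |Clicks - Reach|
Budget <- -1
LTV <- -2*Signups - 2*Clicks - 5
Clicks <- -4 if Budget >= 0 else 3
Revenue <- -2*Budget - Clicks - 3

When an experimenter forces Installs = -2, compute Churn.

Under do(Installs=-2), the mechanism Installs <- |Clicks - Reach| is discarded; Installs is fixed at -2.
Clicks = -4 if Budget >= 0 else 3  [with Budget=-1]  = 3
Churn = Installs + Clicks - 5  [with Installs=-2, Clicks=3]  = -4

-4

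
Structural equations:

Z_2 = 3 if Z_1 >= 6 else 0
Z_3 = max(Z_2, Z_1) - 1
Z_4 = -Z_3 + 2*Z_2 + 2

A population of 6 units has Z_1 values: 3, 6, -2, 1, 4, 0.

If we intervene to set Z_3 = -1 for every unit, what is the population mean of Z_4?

4

do(Z_3=-1) breaks Z_3's dependence on Z_1. With Z_3=-1 fixed, Z_4 across the units is 3, 9, 3, 3, 3, 3, mean 4.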